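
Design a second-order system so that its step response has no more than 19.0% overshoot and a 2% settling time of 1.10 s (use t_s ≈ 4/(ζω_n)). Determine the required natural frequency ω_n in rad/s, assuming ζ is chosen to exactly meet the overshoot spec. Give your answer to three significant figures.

ω_n ≈ 7.78 rad/s

From %OS = 100·exp(−πζ/√(1−ζ²)), invert to get ζ = −ln(OS)/√(π² + ln²(OS)) with OS = 0.190.
−ln 0.190 = 1.661, so ζ = 1.661/√(π² + 2.758) = 0.467.
Then ω_n = 4/(ζ t_s) = 4/(0.467 × 1.10) = 7.78 rad/s.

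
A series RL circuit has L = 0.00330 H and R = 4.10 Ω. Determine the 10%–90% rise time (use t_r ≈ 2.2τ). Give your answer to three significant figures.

τ = L/R = 0.00330/4.10 = 0.000805 s.
t_r ≈ 2.2τ = 0.00177 s.

t_r ≈ 0.00177 s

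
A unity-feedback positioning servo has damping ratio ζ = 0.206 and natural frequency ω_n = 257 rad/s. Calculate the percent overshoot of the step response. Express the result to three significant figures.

%OS ≈ 51.6%

For an underdamped second-order system, %OS = 100·exp(−πζ/√(1−ζ²)).
πζ/√(1−ζ²) = π·0.206/√(1−0.0424) = 0.6614, so %OS = 100·e^(−0.6614) = 51.6%.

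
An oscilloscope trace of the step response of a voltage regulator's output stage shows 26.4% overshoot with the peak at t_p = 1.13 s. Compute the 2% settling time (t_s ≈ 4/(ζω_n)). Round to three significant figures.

From the overshoot, ζ = −ln(OS)/√(π²+ln²(OS)) = 0.390.
t_p = π/ω_d ⇒ ω_d = 2.78 rad/s; then ω_n = ω_d/√(1−ζ²) = 3.02 rad/s.
t_s ≈ 4/(ζω_n) = 4/(0.390·3.02) = 3.39 s.

t_s ≈ 3.39 s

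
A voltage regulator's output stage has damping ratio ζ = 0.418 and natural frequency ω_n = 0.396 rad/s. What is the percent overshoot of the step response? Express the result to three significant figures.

For an underdamped second-order system, %OS = 100·exp(−πζ/√(1−ζ²)).
πζ/√(1−ζ²) = π·0.418/√(1−0.175) = 1.446, so %OS = 100·e^(−1.446) = 23.6%.

%OS ≈ 23.6%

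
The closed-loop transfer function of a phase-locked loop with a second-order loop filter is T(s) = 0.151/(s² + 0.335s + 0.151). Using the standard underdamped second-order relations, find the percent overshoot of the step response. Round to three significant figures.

%OS ≈ 22.3%

Comparing the denominator to s² + 2ζω_n s + ω_n²: ω_n = √0.151 = 0.389 rad/s, and 2ζω_n = 0.335 so ζ = 0.335/(2·0.389) = 0.431.
Overshoot: exp(−π·0.431/√(1−0.431²)) = 0.223, i.e. 22.3%.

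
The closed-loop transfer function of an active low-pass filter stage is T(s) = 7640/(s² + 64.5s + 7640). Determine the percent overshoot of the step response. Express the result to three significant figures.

%OS ≈ 28.7%

ω_n = √7640 = 87.4 rad/s; ζ = 64.5/(2·87.4) = 0.369.
%OS = 100 e^{−πζ/√(1−ζ²)} with ζ = 0.369 gives 28.7%.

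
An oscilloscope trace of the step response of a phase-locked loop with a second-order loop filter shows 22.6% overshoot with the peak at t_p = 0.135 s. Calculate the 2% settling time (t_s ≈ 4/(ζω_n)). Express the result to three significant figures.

The overshoot fixes ζ = −ln(OS)/√(π²+ln²(OS)) = 0.428.
t_p = π/ω_d ⇒ ω_d = 23.3 rad/s; then ω_n = ω_d/√(1−ζ²) = 25.7 rad/s.
t_s ≈ 4/(ζω_n) = 4/(0.428·25.7) = 0.363 s.

t_s ≈ 0.363 s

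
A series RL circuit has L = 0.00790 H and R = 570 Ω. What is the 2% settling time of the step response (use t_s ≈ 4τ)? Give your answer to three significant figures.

t_s ≈ 0.0000554 s

τ = L/R = 0.00790/570 = 0.0000139 s.
t_s ≈ 4τ = 0.0000554 s.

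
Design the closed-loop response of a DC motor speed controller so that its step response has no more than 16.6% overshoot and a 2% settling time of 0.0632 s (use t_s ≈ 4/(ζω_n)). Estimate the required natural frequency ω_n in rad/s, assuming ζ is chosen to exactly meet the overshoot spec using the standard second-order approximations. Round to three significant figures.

Inverting the overshoot relation: ζ = |ln 0.166|/√(π² + ln²0.166) = 0.496.
From t_s ≈ 4/(ζω_n): ω_n = 4/(ζ·t_s) = 4/(0.496·0.0632) = 128 rad/s.

ω_n ≈ 128 rad/s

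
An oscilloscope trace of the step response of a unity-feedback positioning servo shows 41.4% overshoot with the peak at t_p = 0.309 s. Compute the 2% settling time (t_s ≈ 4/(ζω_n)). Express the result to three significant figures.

t_s ≈ 1.40 s

ζ from %OS: ζ = |ln 0.414|/√(π²+ln²0.414) = 0.270.
From t_p = π/ω_d, ω_d = π/0.309 = 10.2 rad/s, so ω_n = ω_d/√(1−ζ²) = 10.6 rad/s.
t_s ≈ 4/(ζω_n) = 4/(0.270·10.6) = 1.40 s.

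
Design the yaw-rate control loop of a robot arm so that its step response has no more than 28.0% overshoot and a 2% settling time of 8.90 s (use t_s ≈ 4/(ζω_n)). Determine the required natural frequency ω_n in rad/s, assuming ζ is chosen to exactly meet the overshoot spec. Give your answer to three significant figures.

ω_n ≈ 1.20 rad/s

Inverting the overshoot relation: ζ = |ln 0.280|/√(π² + ln²0.280) = 0.376.
Then ω_n = 4/(ζ t_s) = 4/(0.376 × 8.90) = 1.20 rad/s.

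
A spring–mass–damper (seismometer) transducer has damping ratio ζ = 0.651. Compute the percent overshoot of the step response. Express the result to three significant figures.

%OS ≈ 6.76%

For an underdamped second-order system, %OS = 100·exp(−πζ/√(1−ζ²)).
πζ/√(1−ζ²) = π·0.651/√(1−0.424) = 2.694, so %OS = 100·e^(−2.694) = 6.76%.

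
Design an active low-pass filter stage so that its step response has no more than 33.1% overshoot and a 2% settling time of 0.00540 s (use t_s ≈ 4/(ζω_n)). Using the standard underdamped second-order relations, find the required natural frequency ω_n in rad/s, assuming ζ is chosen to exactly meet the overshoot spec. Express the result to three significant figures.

Inverting the overshoot relation: ζ = |ln 0.331|/√(π² + ln²0.331) = 0.332.
Then ω_n = 4/(ζ t_s) = 4/(0.332 × 0.00540) = 2230 rad/s.

ω_n ≈ 2230 rad/s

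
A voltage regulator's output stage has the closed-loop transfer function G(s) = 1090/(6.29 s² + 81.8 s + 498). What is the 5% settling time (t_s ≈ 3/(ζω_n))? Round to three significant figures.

t_s ≈ 0.461 s

Dividing through by 6.29: denominator becomes s² + 13.00 s + 79.17.
So ω_n = √79.17 = 8.90 rad/s and ζ = 13.00/(2·8.90) = 0.731.
t_s ≈ 3/(ζω_n) = 0.461 s.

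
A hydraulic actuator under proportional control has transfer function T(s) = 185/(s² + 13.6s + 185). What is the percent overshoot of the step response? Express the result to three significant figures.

Comparing the denominator to s² + 2ζω_n s + ω_n²: ω_n = √185 = 13.6 rad/s, and 2ζω_n = 13.6 so ζ = 13.6/(2·13.6) = 0.500.
%OS = 100·exp(−πζ/√(1−ζ²)) = 16.3%.

%OS ≈ 16.3%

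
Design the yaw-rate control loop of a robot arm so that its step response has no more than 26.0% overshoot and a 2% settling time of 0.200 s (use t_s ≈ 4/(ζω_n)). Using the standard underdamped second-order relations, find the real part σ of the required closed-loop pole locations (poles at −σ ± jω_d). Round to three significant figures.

σ ≈ 20.0

The settling-time spec alone fixes σ = ζω_n = 4/t_s = 4/0.200 = 20.0.
(Overshoot then fixes ζ = 0.394 and hence ω_d = σ·√(1−ζ²)/ζ = 46.6 rad/s.)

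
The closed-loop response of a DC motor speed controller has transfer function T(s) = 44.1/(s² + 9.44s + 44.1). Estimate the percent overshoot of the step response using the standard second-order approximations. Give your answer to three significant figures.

ω_n = √44.1 = 6.64 rad/s; ζ = 9.44/(2·6.64) = 0.711.
%OS = 100 e^{−πζ/√(1−ζ²)} with ζ = 0.711 gives 4.18%.

%OS ≈ 4.18%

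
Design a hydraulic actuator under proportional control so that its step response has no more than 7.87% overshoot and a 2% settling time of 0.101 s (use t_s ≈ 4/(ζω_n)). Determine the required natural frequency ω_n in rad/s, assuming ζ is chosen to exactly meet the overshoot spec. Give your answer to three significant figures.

ω_n ≈ 63.0 rad/s

Inverting the overshoot relation: ζ = |ln 0.0787|/√(π² + ln²0.0787) = 0.629.
Then ω_n = 4/(ζ t_s) = 4/(0.629 × 0.101) = 63.0 rad/s.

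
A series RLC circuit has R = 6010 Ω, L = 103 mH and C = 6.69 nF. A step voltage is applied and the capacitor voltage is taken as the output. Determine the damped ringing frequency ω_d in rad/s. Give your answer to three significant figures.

ω_d ≈ 24500 rad/s

For a series RLC circuit (capacitor voltage as output), ω_n = 1/√(LC) = 1/√(103 mH · 6.69 nF) = 38100 rad/s.
ζ = (R/2)·√(C/L) = (6010/2)·√(6.69 nF/103 mH) = 0.766.
ω_d = 38100·√(1 − 0.766²) = 24500 rad/s.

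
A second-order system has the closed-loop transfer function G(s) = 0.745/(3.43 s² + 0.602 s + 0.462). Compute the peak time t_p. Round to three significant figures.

t_p ≈ 8.82 s

Dividing through by 3.43: denominator becomes s² + 0.1755 s + 0.1347.
So ω_n = √0.1347 = 0.367 rad/s and ζ = 0.1755/(2·0.367) = 0.239.
ω_d = 0.367·√(1 − 0.239²) = 0.356 rad/s. t_p = π/ω_d = 8.82 s.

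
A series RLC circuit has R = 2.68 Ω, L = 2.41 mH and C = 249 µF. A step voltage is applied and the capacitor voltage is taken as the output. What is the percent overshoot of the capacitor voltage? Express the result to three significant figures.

%OS ≈ 22.3%

For a series RLC circuit (capacitor voltage as output), ω_n = 1/√(LC) = 1/√(2.41 mH · 249 µF) = 1290 rad/s.
ζ = (R/2)·√(C/L) = (2.68/2)·√(249 µF/2.41 mH) = 0.431.
Overshoot: exp(−π·0.431/√(1−0.431²)) = 0.223, i.e. 22.3%.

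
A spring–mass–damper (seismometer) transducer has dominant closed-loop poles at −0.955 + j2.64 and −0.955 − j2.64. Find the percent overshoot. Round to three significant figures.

The poles are at −σ ± jω_d with σ = 0.955 and ω_d = 2.64, so ω_n = √(σ²+ω_d²) = 2.81 rad/s and ζ = σ/ω_n = 0.340.
%OS = 100 e^{−πζ/√(1−ζ²)} with ζ = 0.340 gives 32.1%.

%OS ≈ 32.1%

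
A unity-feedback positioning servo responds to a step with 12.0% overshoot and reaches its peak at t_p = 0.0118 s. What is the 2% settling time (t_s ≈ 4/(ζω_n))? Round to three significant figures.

The overshoot fixes ζ = −ln(OS)/√(π²+ln²(OS)) = 0.559.
From t_p = π/ω_d, ω_d = π/0.0118 = 266 rad/s, so ω_n = ω_d/√(1−ζ²) = 321 rad/s.
t_s ≈ 4/(ζω_n) = 4/(0.559·321) = 0.0223 s.

t_s ≈ 0.0223 s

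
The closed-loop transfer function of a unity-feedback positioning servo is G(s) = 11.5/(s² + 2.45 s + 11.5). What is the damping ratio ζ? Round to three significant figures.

ζ ≈ 0.361

ω_n = √11.5 = 3.39 rad/s; ζ = 2.45/(2·3.39) = 0.361.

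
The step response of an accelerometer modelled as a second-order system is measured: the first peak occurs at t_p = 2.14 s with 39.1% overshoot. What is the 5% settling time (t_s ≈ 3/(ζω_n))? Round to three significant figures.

t_s ≈ 6.84 s

ζ from %OS: ζ = |ln 0.391|/√(π²+ln²0.391) = 0.286.
t_p = π/ω_d ⇒ ω_d = 1.47 rad/s; then ω_n = ω_d/√(1−ζ²) = 1.53 rad/s.
t_s ≈ 3/(ζω_n) = 3/(0.286·1.53) = 6.84 s.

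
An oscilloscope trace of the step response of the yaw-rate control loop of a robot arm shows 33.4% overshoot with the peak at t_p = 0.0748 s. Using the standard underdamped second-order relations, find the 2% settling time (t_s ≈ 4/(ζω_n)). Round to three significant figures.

t_s ≈ 0.273 s

From the overshoot, ζ = −ln(OS)/√(π²+ln²(OS)) = 0.330.
t_p = π/ω_d ⇒ ω_d = 42.0 rad/s; then ω_n = ω_d/√(1−ζ²) = 44.5 rad/s.
t_s ≈ 4/(ζω_n) = 4/(0.330·44.5) = 0.273 s.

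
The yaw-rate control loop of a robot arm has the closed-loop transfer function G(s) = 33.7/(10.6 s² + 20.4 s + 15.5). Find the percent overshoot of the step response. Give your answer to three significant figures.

Dividing through by 10.6: denominator becomes s² + 1.925 s + 1.462.
So ω_n = √1.462 = 1.21 rad/s and ζ = 1.925/(2·1.21) = 0.796.
Overshoot: exp(−π·0.796/√(1−0.796²)) = 0.0161, i.e. 1.61%.

%OS ≈ 1.61%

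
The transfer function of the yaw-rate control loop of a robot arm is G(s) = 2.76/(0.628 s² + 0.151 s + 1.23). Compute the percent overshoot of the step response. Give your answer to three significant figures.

Dividing through by 0.628: denominator becomes s² + 0.2404 s + 1.959.
So ω_n = √1.959 = 1.40 rad/s and ζ = 0.2404/(2·1.40) = 0.0859.
%OS = 100 e^{−πζ/√(1−ζ²)} with ζ = 0.0859 gives 76.3%.

%OS ≈ 76.3%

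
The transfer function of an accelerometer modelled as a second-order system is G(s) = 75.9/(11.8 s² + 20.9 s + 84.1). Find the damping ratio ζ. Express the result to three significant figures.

Dividing through by 11.8: denominator becomes s² + 1.771 s + 7.127.
So ω_n = √7.127 = 2.67 rad/s and ζ = 1.771/(2·2.67) = 0.332.

ζ ≈ 0.332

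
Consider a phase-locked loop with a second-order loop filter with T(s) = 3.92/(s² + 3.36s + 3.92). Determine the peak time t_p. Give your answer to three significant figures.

ω_n = √3.92 = 1.98 rad/s; ζ = 3.36/(2·1.98) = 0.849.
ω_d = 1.98·√(1 − 0.849²) = 1.05 rad/s. Then t_p = π/ω_d = 3.00 s.

t_p ≈ 3.00 s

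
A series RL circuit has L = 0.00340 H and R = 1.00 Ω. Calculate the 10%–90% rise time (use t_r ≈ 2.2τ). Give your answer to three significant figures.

τ = L/R = 0.00340/1.00 = 0.00340 s.
t_r ≈ 2.2τ = 0.00748 s.

t_r ≈ 0.00748 s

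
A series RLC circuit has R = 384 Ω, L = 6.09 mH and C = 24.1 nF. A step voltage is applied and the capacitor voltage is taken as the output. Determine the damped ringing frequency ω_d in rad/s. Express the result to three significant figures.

ω_d ≈ 76300 rad/s

For a series RLC circuit (capacitor voltage as output), ω_n = 1/√(LC) = 1/√(6.09 mH · 24.1 nF) = 82500 rad/s.
ζ = (R/2)·√(C/L) = (384/2)·√(24.1 nF/6.09 mH) = 0.382.
The damped frequency ω_d = ω_n√(1−ζ²) = 76300 rad/s.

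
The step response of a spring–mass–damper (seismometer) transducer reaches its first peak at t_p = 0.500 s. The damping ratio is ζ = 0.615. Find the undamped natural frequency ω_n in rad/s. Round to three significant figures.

ω_n ≈ 7.97 rad/s

Peak time t_p = π/ω_d, so ω_d = π/t_p = π/0.500 = 6.28 rad/s.
ω_n = ω_d/√(1−ζ²) = 6.28/√0.622 = 7.97 rad/s.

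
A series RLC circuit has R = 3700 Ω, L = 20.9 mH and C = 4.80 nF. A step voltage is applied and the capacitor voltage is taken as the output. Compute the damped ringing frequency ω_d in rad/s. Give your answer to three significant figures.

For a series RLC circuit (capacitor voltage as output), ω_n = 1/√(LC) = 1/√(20.9 mH · 4.80 nF) = 99800 rad/s.
ζ = (R/2)·√(C/L) = (3700/2)·√(4.80 nF/20.9 mH) = 0.887.
ω_d = 99800·√(1 − 0.887²) = 46200 rad/s.

ω_d ≈ 46200 rad/s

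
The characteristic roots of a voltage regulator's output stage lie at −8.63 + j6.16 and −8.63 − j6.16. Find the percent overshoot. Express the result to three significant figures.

With σ = 8.63, ω_d = 6.16: ω_n = √(σ²+ω_d²) = 10.6 rad/s, ζ = σ/ω_n = 0.814.
%OS = 100 e^{−πζ/√(1−ζ²)} with ζ = 0.814 gives 1.23%.

%OS ≈ 1.23%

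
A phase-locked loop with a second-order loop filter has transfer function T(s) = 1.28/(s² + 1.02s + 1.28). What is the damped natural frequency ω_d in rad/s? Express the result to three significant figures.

Comparing the denominator to s² + 2ζω_n s + ω_n²: ω_n = √1.28 = 1.13 rad/s, and 2ζω_n = 1.02 so ζ = 1.02/(2·1.13) = 0.451.
The damped frequency ω_d = ω_n√(1−ζ²) = 1.01 rad/s.

ω_d ≈ 1.01 rad/s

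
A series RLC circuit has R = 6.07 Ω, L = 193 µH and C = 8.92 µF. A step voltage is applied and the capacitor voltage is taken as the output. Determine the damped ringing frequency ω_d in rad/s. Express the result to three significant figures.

For a series RLC circuit (capacitor voltage as output), ω_n = 1/√(LC) = 1/√(193 µH · 8.92 µF) = 24100 rad/s.
ζ = (R/2)·√(C/L) = (6.07/2)·√(8.92 µF/193 µH) = 0.652.
The damped frequency ω_d = ω_n√(1−ζ²) = 18300 rad/s.

ω_d ≈ 18300 rad/s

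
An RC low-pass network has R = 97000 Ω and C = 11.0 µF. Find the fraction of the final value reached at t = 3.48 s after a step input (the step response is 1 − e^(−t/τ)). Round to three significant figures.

τ = RC = 97000 × 11.0 µF = 1.07 s.
y(t)/y_∞ = 1 − e^(−t/τ) = 1 − e^(−3.48/1.07) = 1 − e^(−3.26) = 0.962.

y/y_∞ ≈ 0.962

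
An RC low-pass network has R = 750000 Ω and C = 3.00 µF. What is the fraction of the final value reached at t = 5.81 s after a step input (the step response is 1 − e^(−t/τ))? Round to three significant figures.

τ = RC = 750000 × 3.00 µF = 2.25 s.
y(t)/y_∞ = 1 − e^(−t/τ) = 1 − e^(−5.81/2.25) = 1 − e^(−2.58) = 0.924.

y/y_∞ ≈ 0.924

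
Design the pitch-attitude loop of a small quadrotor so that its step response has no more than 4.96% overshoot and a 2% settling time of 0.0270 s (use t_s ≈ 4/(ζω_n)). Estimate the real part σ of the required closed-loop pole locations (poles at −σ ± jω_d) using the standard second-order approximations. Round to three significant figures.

σ ≈ 148

The settling-time spec alone fixes σ = ζω_n = 4/t_s = 4/0.0270 = 148.
(Overshoot then fixes ζ = 0.691 and hence ω_d = σ·√(1−ζ²)/ζ = 155 rad/s.)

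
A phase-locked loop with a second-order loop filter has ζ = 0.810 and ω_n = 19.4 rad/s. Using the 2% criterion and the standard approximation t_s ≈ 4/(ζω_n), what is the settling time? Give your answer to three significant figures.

t_s ≈ 0.255 s

t_s ≈ 4/(ζω_n) = 4/(0.810 × 19.4) = 0.255 s.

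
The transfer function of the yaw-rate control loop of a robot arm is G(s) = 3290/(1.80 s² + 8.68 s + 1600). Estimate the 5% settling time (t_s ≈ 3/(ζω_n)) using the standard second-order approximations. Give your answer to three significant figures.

t_s ≈ 1.24 s

Dividing through by 1.80: denominator becomes s² + 4.822 s + 888.9.
So ω_n = √888.9 = 29.8 rad/s and ζ = 4.822/(2·29.8) = 0.0809.
t_s ≈ 3/(ζω_n) = 1.24 s.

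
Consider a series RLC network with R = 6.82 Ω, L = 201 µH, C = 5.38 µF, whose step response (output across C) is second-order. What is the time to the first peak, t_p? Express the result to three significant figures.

t_p ≈ 0.000124 s

For a series RLC circuit (capacitor voltage as output), ω_n = 1/√(LC) = 1/√(201 µH · 5.38 µF) = 30400 rad/s.
ζ = (R/2)·√(C/L) = (6.82/2)·√(5.38 µF/201 µH) = 0.558.
ω_d = ω_n√(1−ζ²) = 25200 rad/s. t_p = π/ω_d = 0.000124 s.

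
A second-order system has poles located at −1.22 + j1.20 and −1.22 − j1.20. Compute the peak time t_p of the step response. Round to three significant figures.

t_p ≈ 2.62 s

t_p = π/ω_d with ω_d = 1.20 (the imaginary part), so t_p = 2.62 s.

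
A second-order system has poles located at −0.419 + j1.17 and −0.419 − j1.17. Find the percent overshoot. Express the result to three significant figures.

The poles are at −σ ± jω_d with σ = 0.419 and ω_d = 1.17, so ω_n = √(σ²+ω_d²) = 1.24 rad/s and ζ = σ/ω_n = 0.337.
Overshoot: exp(−π·0.337/√(1−0.337²)) = 0.325, i.e. 32.5%.

%OS ≈ 32.5%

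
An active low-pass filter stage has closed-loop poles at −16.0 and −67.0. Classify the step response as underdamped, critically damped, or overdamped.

overdamped

Since the poles are distinct, negative and real, the response is overdamped.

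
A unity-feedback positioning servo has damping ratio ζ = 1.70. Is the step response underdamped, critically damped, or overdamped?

overdamped

Since ζ = 1.70 > 1, the system is overdamped.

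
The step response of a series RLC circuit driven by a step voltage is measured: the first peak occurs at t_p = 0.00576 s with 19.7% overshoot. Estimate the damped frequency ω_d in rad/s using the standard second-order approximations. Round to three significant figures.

ω_d ≈ 545 rad/s

t_p = π/ω_d, so ω_d = π/0.00576 = 545 rad/s.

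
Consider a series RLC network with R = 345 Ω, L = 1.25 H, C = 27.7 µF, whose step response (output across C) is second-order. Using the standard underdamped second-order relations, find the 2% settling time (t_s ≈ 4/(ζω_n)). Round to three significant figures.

t_s ≈ 0.0290 s

For a series RLC circuit (capacitor voltage as output), ω_n = 1/√(LC) = 1/√(1.25 H · 27.7 µF) = 170 rad/s.
ζ = (R/2)·√(C/L) = (345/2)·√(27.7 µF/1.25 H) = 0.812.
t_s ≈ 4/(ζω_n) = 0.0290 s.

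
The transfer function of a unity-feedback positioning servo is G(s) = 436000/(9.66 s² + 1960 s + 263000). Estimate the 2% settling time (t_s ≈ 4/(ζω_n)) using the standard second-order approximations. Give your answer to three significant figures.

Dividing through by 9.66: denominator becomes s² + 202.9 s + 27230.
So ω_n = √27230 = 165 rad/s and ζ = 202.9/(2·165) = 0.615.
t_s ≈ 4/(ζω_n) = 0.0394 s.

t_s ≈ 0.0394 s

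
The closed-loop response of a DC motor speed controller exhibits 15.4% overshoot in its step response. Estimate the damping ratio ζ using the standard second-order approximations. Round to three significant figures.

ζ ≈ 0.512

ζ = −ln(OS)/√(π² + (ln OS)²). With OS = 0.154, ln OS = −1.871 and ζ = 1.871/3.656 = 0.512.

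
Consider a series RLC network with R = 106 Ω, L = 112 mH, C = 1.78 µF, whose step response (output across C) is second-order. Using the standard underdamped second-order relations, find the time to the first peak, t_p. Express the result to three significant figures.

For a series RLC circuit (capacitor voltage as output), ω_n = 1/√(LC) = 1/√(112 mH · 1.78 µF) = 2240 rad/s.
ζ = (R/2)·√(C/L) = (106/2)·√(1.78 µF/112 mH) = 0.211.
The damped frequency ω_d = ω_n√(1−ζ²) = 2190 rad/s. t_p = π/ω_d = 0.00144 s.

t_p ≈ 0.00144 s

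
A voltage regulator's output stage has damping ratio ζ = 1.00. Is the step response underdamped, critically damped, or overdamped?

critically damped

Since ζ = 1, the system is critically damped.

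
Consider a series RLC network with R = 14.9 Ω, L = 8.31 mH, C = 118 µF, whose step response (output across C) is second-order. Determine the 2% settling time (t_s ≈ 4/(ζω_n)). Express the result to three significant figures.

t_s ≈ 0.00446 s

For a series RLC circuit (capacitor voltage as output), ω_n = 1/√(LC) = 1/√(8.31 mH · 118 µF) = 1010 rad/s.
ζ = (R/2)·√(C/L) = (14.9/2)·√(118 µF/8.31 mH) = 0.888.
t_s ≈ 4/(ζω_n) = 0.00446 s.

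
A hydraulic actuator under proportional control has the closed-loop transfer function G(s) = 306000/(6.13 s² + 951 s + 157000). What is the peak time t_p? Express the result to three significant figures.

Dividing through by 6.13: denominator becomes s² + 155.1 s + 25610.
So ω_n = √25610 = 160 rad/s and ζ = 155.1/(2·160) = 0.485.
The damped frequency ω_d = ω_n√(1−ζ²) = 140 rad/s. t_p = π/ω_d = 0.0224 s.

t_p ≈ 0.0224 s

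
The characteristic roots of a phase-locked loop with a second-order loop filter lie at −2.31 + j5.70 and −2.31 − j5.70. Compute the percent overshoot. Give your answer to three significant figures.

|pole| = ω_n = √(2.31² + 5.70²) = 6.15 rad/s; ζ = cos θ = σ/ω_n = 0.376.
Overshoot: exp(−π·0.376/√(1−0.376²)) = 0.280, i.e. 28.0%.

%OS ≈ 28.0%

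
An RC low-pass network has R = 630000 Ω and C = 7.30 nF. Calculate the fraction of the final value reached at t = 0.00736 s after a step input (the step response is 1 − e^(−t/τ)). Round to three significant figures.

τ = RC = 630000 × 7.30 nF = 0.00460 s.
y(t)/y_∞ = 1 − e^(−t/τ) = 1 − e^(−0.00736/0.00460) = 1 − e^(−1.60) = 0.798.

y/y_∞ ≈ 0.798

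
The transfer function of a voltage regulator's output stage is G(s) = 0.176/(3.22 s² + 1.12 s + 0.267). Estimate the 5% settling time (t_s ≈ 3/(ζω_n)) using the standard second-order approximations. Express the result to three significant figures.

t_s ≈ 17.2 s

Dividing through by 3.22: denominator becomes s² + 0.3478 s + 0.08292.
So ω_n = √0.08292 = 0.288 rad/s and ζ = 0.3478/(2·0.288) = 0.604.
t_s ≈ 3/(ζω_n) = 17.2 s.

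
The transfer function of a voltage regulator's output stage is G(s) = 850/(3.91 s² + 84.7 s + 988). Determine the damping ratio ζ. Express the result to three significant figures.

ζ ≈ 0.681

Dividing through by 3.91: denominator becomes s² + 21.66 s + 252.7.
So ω_n = √252.7 = 15.9 rad/s and ζ = 21.66/(2·15.9) = 0.681.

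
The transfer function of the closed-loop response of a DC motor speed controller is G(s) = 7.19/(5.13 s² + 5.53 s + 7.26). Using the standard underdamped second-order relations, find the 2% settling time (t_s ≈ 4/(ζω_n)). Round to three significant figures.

Dividing through by 5.13: denominator becomes s² + 1.078 s + 1.415.
So ω_n = √1.415 = 1.19 rad/s and ζ = 1.078/(2·1.19) = 0.453.
t_s ≈ 4/(ζω_n) = 7.42 s.

t_s ≈ 7.42 s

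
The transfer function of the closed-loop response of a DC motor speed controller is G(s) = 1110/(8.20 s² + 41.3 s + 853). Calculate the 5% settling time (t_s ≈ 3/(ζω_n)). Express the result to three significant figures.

t_s ≈ 1.19 s

Dividing through by 8.20: denominator becomes s² + 5.037 s + 104.0.
So ω_n = √104.0 = 10.2 rad/s and ζ = 5.037/(2·10.2) = 0.247.
t_s ≈ 3/(ζω_n) = 1.19 s.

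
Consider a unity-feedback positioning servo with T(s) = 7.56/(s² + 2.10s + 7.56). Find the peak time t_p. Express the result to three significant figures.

t_p ≈ 1.24 s

ω_n = √7.56 = 2.75 rad/s; ζ = 2.10/(2·2.75) = 0.382.
The damped frequency ω_d = ω_n√(1−ζ²) = 2.54 rad/s. Then t_p = π/ω_d = 1.24 s.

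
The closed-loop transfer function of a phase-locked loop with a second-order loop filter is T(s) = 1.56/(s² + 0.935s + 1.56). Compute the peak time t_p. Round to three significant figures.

ω_n = √1.56 = 1.25 rad/s; ζ = 0.935/(2·1.25) = 0.374.
The damped frequency ω_d = ω_n√(1−ζ²) = 1.16 rad/s. Then t_p = π/ω_d = 2.71 s.

t_p ≈ 2.71 s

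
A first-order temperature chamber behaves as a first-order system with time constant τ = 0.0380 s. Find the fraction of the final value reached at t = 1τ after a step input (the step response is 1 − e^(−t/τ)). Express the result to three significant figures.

y(t)/y_∞ = 1 − e^(−t/τ) = 1 − e^(−1) = 1 − e^(−1.00) = 0.632.

y/y_∞ ≈ 0.632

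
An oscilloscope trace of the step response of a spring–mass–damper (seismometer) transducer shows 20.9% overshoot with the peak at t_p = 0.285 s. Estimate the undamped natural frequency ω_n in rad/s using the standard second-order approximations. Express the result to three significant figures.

ζ from %OS: ζ = |ln 0.209|/√(π²+ln²0.209) = 0.446.
From t_p = π/ω_d, ω_d = π/0.285 = 11.0 rad/s, so ω_n = ω_d/√(1−ζ²) = 12.3 rad/s.

ω_n ≈ 12.3 rad/s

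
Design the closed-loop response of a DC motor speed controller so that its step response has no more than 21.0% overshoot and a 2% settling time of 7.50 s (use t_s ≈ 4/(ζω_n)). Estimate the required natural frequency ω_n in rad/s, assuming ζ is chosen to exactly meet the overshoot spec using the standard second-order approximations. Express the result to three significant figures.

ζ = −ln(OS)/√(π² + (ln OS)²). With OS = 0.210, ln OS = −1.561 and ζ = 1.561/3.508 = 0.445.
From t_s ≈ 4/(ζω_n): ω_n = 4/(ζ·t_s) = 4/(0.445·7.50) = 1.20 rad/s.

ω_n ≈ 1.20 rad/s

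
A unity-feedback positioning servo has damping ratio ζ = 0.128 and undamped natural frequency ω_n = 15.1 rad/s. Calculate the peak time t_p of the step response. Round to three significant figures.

The damped frequency is ω_d = ω_n√(1−ζ²) = 15.1·√(1−0.0164) = 15.0 rad/s.
Peak time t_p = π/ω_d = π/15.0 = 0.210 s.

t_p ≈ 0.210 s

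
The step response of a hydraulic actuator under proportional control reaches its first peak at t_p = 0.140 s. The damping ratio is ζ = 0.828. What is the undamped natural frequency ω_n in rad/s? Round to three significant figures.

Peak time t_p = π/ω_d, so ω_d = π/t_p = π/0.140 = 22.4 rad/s.
ω_n = ω_d/√(1−ζ²) = 22.4/√0.314 = 40.0 rad/s.

ω_n ≈ 40.0 rad/s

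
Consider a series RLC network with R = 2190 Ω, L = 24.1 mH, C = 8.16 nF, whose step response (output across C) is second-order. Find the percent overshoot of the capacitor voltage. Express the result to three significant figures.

For a series RLC circuit (capacitor voltage as output), ω_n = 1/√(LC) = 1/√(24.1 mH · 8.16 nF) = 71300 rad/s.
ζ = (R/2)·√(C/L) = (2190/2)·√(8.16 nF/24.1 mH) = 0.637.
%OS = 100·exp(−πζ/√(1−ζ²)) = 7.45%.

%OS ≈ 7.45%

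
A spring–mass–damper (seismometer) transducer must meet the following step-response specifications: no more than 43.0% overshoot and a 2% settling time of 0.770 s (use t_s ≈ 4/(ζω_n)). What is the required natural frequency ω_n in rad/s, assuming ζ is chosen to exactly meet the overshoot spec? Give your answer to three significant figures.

Inverting the overshoot relation: ζ = |ln 0.430|/√(π² + ln²0.430) = 0.259.
From t_s ≈ 4/(ζω_n): ω_n = 4/(ζ·t_s) = 4/(0.259·0.770) = 20.0 rad/s.

ω_n ≈ 20.0 rad/s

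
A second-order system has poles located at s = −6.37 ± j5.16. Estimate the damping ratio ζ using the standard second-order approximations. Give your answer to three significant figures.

ζ ≈ 0.777

With σ = 6.37, ω_d = 5.16: ω_n = √(σ²+ω_d²) = 8.20 rad/s, ζ = σ/ω_n = 0.777.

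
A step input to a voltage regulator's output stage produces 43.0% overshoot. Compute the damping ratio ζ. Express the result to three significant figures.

From %OS = 100·exp(−πζ/√(1−ζ²)), invert to get ζ = −ln(OS)/√(π² + ln²(OS)) with OS = 0.430.
−ln 0.430 = 0.8440, so ζ = 0.8440/√(π² + 0.7123) = 0.259.

ζ ≈ 0.259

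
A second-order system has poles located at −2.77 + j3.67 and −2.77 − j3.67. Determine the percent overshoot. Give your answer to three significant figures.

|pole| = ω_n = √(2.77² + 3.67²) = 4.60 rad/s; ζ = cos θ = σ/ω_n = 0.602.
Overshoot: exp(−π·0.602/√(1−0.602²)) = 0.0934, i.e. 9.34%.

%OS ≈ 9.34%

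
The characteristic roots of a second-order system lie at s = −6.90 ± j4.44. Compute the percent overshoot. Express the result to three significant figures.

%OS ≈ 0.758%

|pole| = ω_n = √(6.90² + 4.44²) = 8.21 rad/s; ζ = cos θ = σ/ω_n = 0.841.
%OS = 100 e^{−πζ/√(1−ζ²)} with ζ = 0.841 gives 0.758%.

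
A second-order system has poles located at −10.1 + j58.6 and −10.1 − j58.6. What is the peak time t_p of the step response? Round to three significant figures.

t_p = π/ω_d with ω_d = 58.6 (the imaginary part), so t_p = 0.0536 s.

t_p ≈ 0.0536 s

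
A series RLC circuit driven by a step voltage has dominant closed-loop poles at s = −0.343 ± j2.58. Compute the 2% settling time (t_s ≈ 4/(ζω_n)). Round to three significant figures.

For poles at −σ ± jω_d, ζω_n = σ = 0.343, so t_s ≈ 4/σ = 11.7 s.

t_s ≈ 11.7 s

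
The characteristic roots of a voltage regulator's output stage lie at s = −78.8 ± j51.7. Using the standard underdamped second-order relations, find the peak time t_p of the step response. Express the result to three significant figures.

t_p ≈ 0.0608 s

t_p = π/ω_d with ω_d = 51.7 (the imaginary part), so t_p = 0.0608 s.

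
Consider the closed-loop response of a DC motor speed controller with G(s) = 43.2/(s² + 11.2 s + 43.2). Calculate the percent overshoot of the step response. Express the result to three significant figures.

ω_n = √43.2 = 6.57 rad/s; ζ = 11.2/(2·6.57) = 0.852.
%OS = 100 e^{−πζ/√(1−ζ²)} with ζ = 0.852 gives 0.602%.

%OS ≈ 0.602%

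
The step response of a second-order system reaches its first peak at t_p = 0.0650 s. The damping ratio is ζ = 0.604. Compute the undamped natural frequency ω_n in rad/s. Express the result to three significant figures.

Peak time t_p = π/ω_d, so ω_d = π/t_p = π/0.0650 = 48.3 rad/s.
ω_n = ω_d/√(1−ζ²) = 48.3/√0.635 = 60.6 rad/s.

ω_n ≈ 60.6 rad/s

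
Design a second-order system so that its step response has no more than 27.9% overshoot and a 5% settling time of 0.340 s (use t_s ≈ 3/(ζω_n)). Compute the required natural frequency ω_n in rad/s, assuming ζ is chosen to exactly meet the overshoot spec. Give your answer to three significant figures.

ω_n ≈ 23.4 rad/s

ζ = −ln(OS)/√(π² + (ln OS)²). With OS = 0.279, ln OS = −1.277 and ζ = 1.277/3.391 = 0.376.
From t_s ≈ 3/(ζω_n): ω_n = 3/(ζ·t_s) = 3/(0.376·0.340) = 23.4 rad/s.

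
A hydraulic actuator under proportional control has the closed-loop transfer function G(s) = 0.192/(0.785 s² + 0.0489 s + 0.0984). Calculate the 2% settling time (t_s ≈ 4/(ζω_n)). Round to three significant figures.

Dividing through by 0.785: denominator becomes s² + 0.06229 s + 0.1254.
So ω_n = √0.1254 = 0.354 rad/s and ζ = 0.06229/(2·0.354) = 0.0880.
t_s ≈ 4/(ζω_n) = 128 s.

t_s ≈ 128 s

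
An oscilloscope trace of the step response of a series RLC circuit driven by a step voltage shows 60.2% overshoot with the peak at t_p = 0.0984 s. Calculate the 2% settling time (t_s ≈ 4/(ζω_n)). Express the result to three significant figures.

t_s ≈ 0.776 s

ζ from %OS: ζ = |ln 0.602|/√(π²+ln²0.602) = 0.159.
t_p = π/ω_d ⇒ ω_d = 31.9 rad/s; then ω_n = ω_d/√(1−ζ²) = 32.3 rad/s.
t_s ≈ 4/(ζω_n) = 4/(0.159·32.3) = 0.776 s.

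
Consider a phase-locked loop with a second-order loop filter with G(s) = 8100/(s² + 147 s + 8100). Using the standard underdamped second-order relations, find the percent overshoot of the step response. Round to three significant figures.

%OS ≈ 1.17%

Matching coefficients with s² + 2ζω_n s + ω_n² gives ω_n² = 8100 ⇒ ω_n = 90.0 rad/s, and ζ = 147/(2ω_n) = 0.817.
Overshoot: exp(−π·0.817/√(1−0.817²)) = 0.0117, i.e. 1.17%.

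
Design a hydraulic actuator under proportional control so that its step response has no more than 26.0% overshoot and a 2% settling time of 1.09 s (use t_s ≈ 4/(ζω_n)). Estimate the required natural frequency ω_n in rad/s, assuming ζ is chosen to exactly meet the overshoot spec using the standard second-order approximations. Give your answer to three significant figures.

ω_n ≈ 9.31 rad/s

ζ = −ln(OS)/√(π² + (ln OS)²). With OS = 0.260, ln OS = −1.347 and ζ = 1.347/3.418 = 0.394.
Then ω_n = 4/(ζ t_s) = 4/(0.394 × 1.09) = 9.31 rad/s.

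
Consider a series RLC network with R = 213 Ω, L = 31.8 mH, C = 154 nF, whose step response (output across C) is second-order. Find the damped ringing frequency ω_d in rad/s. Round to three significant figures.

ω_d ≈ 13900 rad/s

For a series RLC circuit (capacitor voltage as output), ω_n = 1/√(LC) = 1/√(31.8 mH · 154 nF) = 14300 rad/s.
ζ = (R/2)·√(C/L) = (213/2)·√(154 nF/31.8 mH) = 0.234.
ω_d = 14300·√(1 − 0.234²) = 13900 rad/s.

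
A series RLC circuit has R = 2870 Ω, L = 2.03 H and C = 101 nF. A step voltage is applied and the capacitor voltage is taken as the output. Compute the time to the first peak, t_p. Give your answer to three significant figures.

For a series RLC circuit (capacitor voltage as output), ω_n = 1/√(LC) = 1/√(2.03 H · 101 nF) = 2210 rad/s.
ζ = (R/2)·√(C/L) = (2870/2)·√(101 nF/2.03 H) = 0.320.
ω_d = 2210·√(1 − 0.320²) = 2090 rad/s. t_p = π/ω_d = 0.00150 s.

t_p ≈ 0.00150 s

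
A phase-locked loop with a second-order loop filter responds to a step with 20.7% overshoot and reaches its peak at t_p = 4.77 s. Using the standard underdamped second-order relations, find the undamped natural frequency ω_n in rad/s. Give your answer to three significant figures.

ζ from %OS: ζ = |ln 0.207|/√(π²+ln²0.207) = 0.448.
From t_p = π/ω_d, ω_d = π/4.77 = 0.659 rad/s, so ω_n = ω_d/√(1−ζ²) = 0.737 rad/s.

ω_n ≈ 0.737 rad/s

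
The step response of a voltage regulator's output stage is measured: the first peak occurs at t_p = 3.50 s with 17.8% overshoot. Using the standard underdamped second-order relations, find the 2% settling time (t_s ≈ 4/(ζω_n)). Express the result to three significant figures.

t_s ≈ 8.11 s

ζ from %OS: ζ = |ln 0.178|/√(π²+ln²0.178) = 0.482.
t_p = π/ω_d ⇒ ω_d = 0.898 rad/s; then ω_n = ω_d/√(1−ζ²) = 1.02 rad/s.
t_s ≈ 4/(ζω_n) = 4/(0.482·1.02) = 8.11 s.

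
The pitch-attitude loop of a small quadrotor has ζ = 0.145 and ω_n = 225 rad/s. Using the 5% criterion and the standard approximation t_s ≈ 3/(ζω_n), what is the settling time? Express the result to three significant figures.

t_s ≈ 3/(ζω_n) = 3/(0.145 × 225) = 0.0920 s.

t_s ≈ 0.0920 s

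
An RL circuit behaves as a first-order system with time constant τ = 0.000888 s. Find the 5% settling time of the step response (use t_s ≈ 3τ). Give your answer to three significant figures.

t_s ≈ 0.00266 s

t_s ≈ 3τ = 0.00266 s.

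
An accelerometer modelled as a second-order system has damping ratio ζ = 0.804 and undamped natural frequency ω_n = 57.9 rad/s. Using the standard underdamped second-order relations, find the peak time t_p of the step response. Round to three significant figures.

The damped frequency is ω_d = ω_n√(1−ζ²) = 57.9·√(1−0.646) = 34.4 rad/s.
Peak time t_p = π/ω_d = π/34.4 = 0.0912 s.

t_p ≈ 0.0912 s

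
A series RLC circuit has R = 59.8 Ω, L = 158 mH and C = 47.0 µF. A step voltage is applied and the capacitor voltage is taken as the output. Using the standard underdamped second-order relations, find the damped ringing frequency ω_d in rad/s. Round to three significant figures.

For a series RLC circuit (capacitor voltage as output), ω_n = 1/√(LC) = 1/√(158 mH · 47.0 µF) = 367 rad/s.
ζ = (R/2)·√(C/L) = (59.8/2)·√(47.0 µF/158 mH) = 0.516.
The damped frequency ω_d = ω_n√(1−ζ²) = 314 rad/s.

ω_d ≈ 314 rad/s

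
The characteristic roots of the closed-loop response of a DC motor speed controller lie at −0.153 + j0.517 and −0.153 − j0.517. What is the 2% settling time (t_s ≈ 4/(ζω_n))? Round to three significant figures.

t_s ≈ 26.1 s

For poles at −σ ± jω_d, ζω_n = σ = 0.153, so t_s ≈ 4/σ = 26.1 s.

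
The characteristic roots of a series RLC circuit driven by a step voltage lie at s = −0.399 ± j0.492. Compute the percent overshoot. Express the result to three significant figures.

|pole| = ω_n = √(0.399² + 0.492²) = 0.633 rad/s; ζ = cos θ = σ/ω_n = 0.630.
Overshoot: exp(−π·0.630/√(1−0.630²)) = 0.0783, i.e. 7.83%.

%OS ≈ 7.83%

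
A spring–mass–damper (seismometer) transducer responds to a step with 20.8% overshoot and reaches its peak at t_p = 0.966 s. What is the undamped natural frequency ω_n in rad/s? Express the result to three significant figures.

The overshoot fixes ζ = −ln(OS)/√(π²+ln²(OS)) = 0.447.
t_p = π/ω_d ⇒ ω_d = 3.25 rad/s; then ω_n = ω_d/√(1−ζ²) = 3.64 rad/s.

ω_n ≈ 3.64 rad/s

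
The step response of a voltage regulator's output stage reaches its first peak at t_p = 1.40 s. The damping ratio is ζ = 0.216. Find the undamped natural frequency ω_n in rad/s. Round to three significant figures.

Peak time t_p = π/ω_d, so ω_d = π/t_p = π/1.40 = 2.24 rad/s.
ω_n = ω_d/√(1−ζ²) = 2.24/√0.953 = 2.30 rad/s.

ω_n ≈ 2.30 rad/s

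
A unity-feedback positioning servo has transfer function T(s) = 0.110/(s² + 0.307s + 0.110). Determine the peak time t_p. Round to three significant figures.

t_p ≈ 10.7 s

ω_n = √0.110 = 0.332 rad/s; ζ = 0.307/(2·0.332) = 0.463.
The damped frequency ω_d = ω_n√(1−ζ²) = 0.294 rad/s. Then t_p = π/ω_d = 10.7 s.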